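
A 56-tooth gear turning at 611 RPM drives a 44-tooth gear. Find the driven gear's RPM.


Gear ratio = 56:44 = 14:11
RPM_B = RPM_A × (teeth_A / teeth_B)
= 611 × (56/44)
= 777.6 RPM

777.6 RPM


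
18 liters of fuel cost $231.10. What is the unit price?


Unit rate = total / quantity
= 231.10 / 18
= $12.84 per unit

$12.84 per unit


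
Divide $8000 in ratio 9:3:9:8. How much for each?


Total parts = 9 + 3 + 9 + 8 = 29
Part 1: 8000 × 9/29 = 2482.76
Part 2: 8000 × 3/29 = 827.59
Part 3: 8000 × 9/29 = 2482.76
Part 4: 8000 × 8/29 = 2206.90
= Part 1: $2482.76, Part 2: $827.59, Part 3: $2482.76, Part 4: $2206.90

Part 1: $2482.76, Part 2: $827.59, Part 3: $2482.76, Part 4: $2206.90


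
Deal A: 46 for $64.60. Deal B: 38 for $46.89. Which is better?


Deal A: $64.60/46 = $1.4043/unit
Deal B: $46.89/38 = $1.2339/unit
B is cheaper per unit
= Deal B

Deal B


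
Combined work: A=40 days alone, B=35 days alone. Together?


Rate of A = 1/40 per day
Rate of B = 1/35 per day
Combined rate = 1/40 + 1/35 = 75/1400 ≈ 0.0536 per day
Days = 1 / combined rate = 1400/75
≈ 18.67 days

18.67 days


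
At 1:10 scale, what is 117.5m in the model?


Model size = real / scale
= 117.5 / 10
= 11.7500 m

11.7500 m


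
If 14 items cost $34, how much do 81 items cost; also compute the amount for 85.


Direct proportion: y/x = constant
k = 34/14 ≈ 2.4286
y at x=81: k × 81 = 34 × 81 / 14 = 2754/14 ≈ 196.71
y at x=85: k × 85 = 34 × 85 / 14 = 2890/14 ≈ 206.43
= 196.71 and 206.43

196.71 and 206.43


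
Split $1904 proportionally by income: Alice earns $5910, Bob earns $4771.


Total income = 5910 + 4771 = $10681
Alice: $1904 × 5910/10681 = $1053.52
Bob: $1904 × 4771/10681 = $850.48
= Alice: $1053.52, Bob: $850.48

Alice: $1053.52, Bob: $850.48


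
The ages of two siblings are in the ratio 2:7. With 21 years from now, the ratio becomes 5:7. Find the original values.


Let A = 2k, B = 7k.
(2k + 21) / (7k + 21) = 5/7
Cross-multiply: 7(2k + 21) = 5(7k + 21)
14k + 147 = 35k + 105
14k - 35k = 105 - 147
-21k = -42
k = -42/-21 = 2
A = 2×2 = 4, B = 7×2 = 14
= A = 4, B = 14

A = 4, B = 14


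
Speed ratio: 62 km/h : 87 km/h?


Ratio = 62:87
GCD = 1
Simplified = 62:87
Time ratio (same distance) = 87:62
Speed ratio = 62:87

62:87


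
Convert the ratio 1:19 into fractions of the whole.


Total parts = 1 + 19 = 20
First part: 1/20 = 1/20
Second part: 19/20 = 19/20
= 1/20 and 19/20

1/20 and 19/20


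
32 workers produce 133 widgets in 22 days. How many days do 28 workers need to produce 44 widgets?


Days ∝ work / workers, so d₂ = d₁ × (m₁/m₂) × (w₂/w₁)
Workers factor (inverse): 32/28 ≈ 1.1429
Work factor (direct): 44/133 ≈ 0.3308
d₂ = 22 × 32/28 × 44/133 = (22 × 32 × 44) / (28 × 133) = 30976/3724
≈ 8.32 days

8.32 days


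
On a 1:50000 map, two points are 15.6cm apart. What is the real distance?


Real distance = map distance × scale
= 15.6cm × 50000
= 780000 cm = 7800.0 m
= 7.800 km

7.800 km


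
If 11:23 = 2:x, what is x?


Cross multiply: 11 × x = 23 × 2
11x = 46
x = 46 / 11
= 4.18

4.18


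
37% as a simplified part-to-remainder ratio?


37% means 37 parts out of 100; remainder = 63
Part : remainder = 37:63
GCD = 1
= 37:63

37:63


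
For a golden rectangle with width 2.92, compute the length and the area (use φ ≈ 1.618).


φ = (1 + √5) / 2 ≈ 1.618
Length = width × φ = 2.92 × 1.618 = 4.72456
≈ 4.72
Area = width × length = 2.92 × 4.72456 = 13.7957152 ≈ 13.80
= Length: 4.72, Area: 13.80

Length: 4.72, Area: 13.80


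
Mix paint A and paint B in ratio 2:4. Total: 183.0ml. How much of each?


Total parts = 2 + 4 = 6
paint A: 183.0 × 2/6 = 61.0ml
paint B: 183.0 × 4/6 = 122.0ml
= 61.0ml and 122.0ml

61.0ml and 122.0ml


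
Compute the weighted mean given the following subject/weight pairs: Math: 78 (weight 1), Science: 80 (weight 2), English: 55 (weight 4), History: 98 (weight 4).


Numerator = 78×1 + 80×2 + 55×4 + 98×4
= 78 + 160 + 220 + 392
= 850
Total weight = 11
Weighted avg = 850/11
= 77.27

77.27


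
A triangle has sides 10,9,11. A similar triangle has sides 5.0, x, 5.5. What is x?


Scale factor = 5.0/10 = 0.5
Missing side = 9 × 0.5
= 4.5

4.5


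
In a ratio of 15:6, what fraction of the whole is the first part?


Total parts = 15 + 6 = 21
First part: 15/21 = 5/7
= 5/7

5/7


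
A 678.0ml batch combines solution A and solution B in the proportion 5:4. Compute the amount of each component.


Total parts = 5 + 4 = 9
solution A: 678.0 × 5/9 = 376.7ml
solution B: 678.0 × 4/9 = 301.3ml
= 376.7ml and 301.3ml

376.7ml and 301.3ml


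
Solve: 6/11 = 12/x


Cross multiply: 6 × x = 11 × 12
6x = 132
x = 132 / 6
= 22.00

22.00


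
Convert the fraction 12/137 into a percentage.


Percentage = (part / whole) × 100
= (12 / 137) × 100
≈ 8.76%

8.76%


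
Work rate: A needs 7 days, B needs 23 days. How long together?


Rate of A = 1/7 per day
Rate of B = 1/23 per day
Combined rate = 1/7 + 1/23 = 30/161 ≈ 0.1863 per day
Days = 1 / combined rate = 161/30
≈ 5.37 days

5.37 days


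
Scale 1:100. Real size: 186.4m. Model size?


Model size = real / scale
= 186.4 / 100
= 1.8640 m

1.8640 m


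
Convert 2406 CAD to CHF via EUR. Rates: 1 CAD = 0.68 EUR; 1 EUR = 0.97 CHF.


Step 1: 2406 CAD × 0.68 = 1636.08 EUR
Step 2: 1636.08 EUR × 0.97 = 1587.00 CHF
Implied rate CAD→CHF = 0.68 × 0.97 = 0.6596
= 1587.00 CHF

1587.00 CHF


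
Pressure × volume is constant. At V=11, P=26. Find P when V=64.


Inverse proportion: x × y = constant
k = 11 × 26 = 286
y₂ = k / 64 = 286 / 64
= 4.47

4.47


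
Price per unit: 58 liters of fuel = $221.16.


Unit rate = total / quantity
= 221.16 / 58
= $3.81 per unit

$3.81 per unit


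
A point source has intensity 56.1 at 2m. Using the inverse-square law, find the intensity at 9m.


I₁d₁² = I₂d₂²
I₂ = I₁ × (d₁/d₂)²
= 56.1 × (2/9)²
= 56.1 × 4/81
= 224.4/81
≈ 2.7704

2.7704


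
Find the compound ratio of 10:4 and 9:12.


Compound ratio = (10×9) : (4×12)
= 90:48
GCD = 6
= 15:8

15:8


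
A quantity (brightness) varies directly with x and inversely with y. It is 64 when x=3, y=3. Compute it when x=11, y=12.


z = k·x/y
Solve for k using the known point: k = z·y/x = 64×3/3 = 192/3 = 64.0000
Now evaluate at x=11, y=12:
z = k × 11 / 12 = (192 × 11) / (3 × 12) = 2112/36
≈ 58.6667

58.6667


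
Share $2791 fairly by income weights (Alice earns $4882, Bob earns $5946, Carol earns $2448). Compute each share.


Total income = 4882 + 5946 + 2448 = $13276
Alice: $2791 × 4882/13276 = $1026.34
Bob: $2791 × 5946/13276 = $1250.02
Carol: $2791 × 2448/13276 = $514.64
= Alice: $1026.34, Bob: $1250.02, Carol: $514.64

Alice: $1026.34, Bob: $1250.02, Carol: $514.64


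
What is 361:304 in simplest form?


GCD(361, 304) = 19
361/19 : 304/19
= 19:16

19:16


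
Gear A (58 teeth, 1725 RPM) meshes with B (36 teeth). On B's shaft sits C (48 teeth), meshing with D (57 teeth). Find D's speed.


Stage 1: RPM_B = RPM_A × t_A/t_B = 1725 × 58/36 = 100050/36 ≈ 2779.17
B and C share a shaft → RPM_C = RPM_B
Stage 2: RPM_D = RPM_C × t_C/t_D = RPM_A × (t_A×t_C)/(t_B×t_D)
Overall ratio = (58×48)/(36×57) = 2784/2052
RPM_D = 1725 × 2784/2052 = 4802400/2052
≈ 2340.35 RPM

2340.35 RPM


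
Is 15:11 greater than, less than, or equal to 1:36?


15/11 = 1.3636
1/36 = 0.0278
1.3636 > 0.0278, so 15:11 is greater
= greater than

greater than


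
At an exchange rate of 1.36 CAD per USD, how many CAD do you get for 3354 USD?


Amount × rate = 3354 × 1.36
= 4561.44 CAD

4561.44 CAD


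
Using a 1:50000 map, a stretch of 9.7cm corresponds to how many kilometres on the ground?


Real distance = map distance × scale
= 9.7cm × 50000
= 485000 cm = 4850.0 m
= 4.850 km

4.850 km


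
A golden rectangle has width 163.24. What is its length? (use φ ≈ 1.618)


φ = (1 + √5) / 2 ≈ 1.618
Length = width × φ = 163.24 × 1.618 = 264.12232
≈ 264.12

264.12


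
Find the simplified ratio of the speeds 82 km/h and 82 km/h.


Ratio = 82:82
GCD = 82
Simplified = 1:1
Time ratio (same distance) = 1:1
Speed ratio = 1:1

1:1


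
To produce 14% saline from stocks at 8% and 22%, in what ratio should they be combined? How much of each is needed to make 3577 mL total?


Let x parts of 8% mix with y parts of 22%.
8x + 22y = 14(x + y)
8x + 22y = 14x + 14y
x(8 - 14) = y(14 - 22)
x/y = (22 - 14)/(14 - 8) = 8/6
Simplify: 4:3
Total parts = 7; one part = 3577/7 = 511.00 mL
8% solution: 4×511.00 = 2044.00 mL
22% solution: 3×511.00 = 1533.00 mL
= ratio 4:3; 2044.00 mL and 1533.00 mL

ratio 4:3; 2044.00 mL and 1533.00 mL


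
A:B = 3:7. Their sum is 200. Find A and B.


Let A = 3k, B = 7k.
3k + 7k = 200
10k = 200 → k = 200/10 = 20
A = 3×20 = 60, B = 7×20 = 140
= A = 60, B = 140

A = 60, B = 140


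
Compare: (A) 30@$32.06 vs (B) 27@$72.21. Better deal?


Deal A: $32.06/30 = $1.0687/unit
Deal B: $72.21/27 = $2.6744/unit
A is cheaper per unit
= Deal A

Deal A


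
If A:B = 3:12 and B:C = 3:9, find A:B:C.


Match B: multiply A:B by 3 → 9:36
Multiply B:C by 12 → 36:108
Combined: 9:36:108
GCD = 9
= 1:4:12

1:4:12


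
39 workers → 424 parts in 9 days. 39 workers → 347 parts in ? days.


Days ∝ work / workers, so d₂ = d₁ × (m₁/m₂) × (w₂/w₁)
Workers factor (inverse): 39/39 = 1.0000
Work factor (direct): 347/424 ≈ 0.8184
d₂ = 9 × 39/39 × 347/424 = (9 × 39 × 347) / (39 × 424) = 121797/16536
≈ 7.37 days

7.37 days


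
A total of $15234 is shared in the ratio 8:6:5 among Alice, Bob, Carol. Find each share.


Total parts = 8 + 6 + 5 = 19
Alice: 15234 × 8/19 = 6414.32
Bob: 15234 × 6/19 = 4810.74
Carol: 15234 × 5/19 = 4008.95
= Alice: $6414.32, Bob: $4810.74, Carol: $4008.95

Alice: $6414.32, Bob: $4810.74, Carol: $4008.95


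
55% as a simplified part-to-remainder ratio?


55% means 55 parts out of 100; remainder = 45
Part : remainder = 55:45
GCD = 5
= 11:9

11:9


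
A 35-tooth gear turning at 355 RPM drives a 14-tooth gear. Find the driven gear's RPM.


Gear ratio = 35:14 = 5:2
RPM_B = RPM_A × (teeth_A / teeth_B)
= 355 × (35/14)
= 887.5 RPM

887.5 RPM


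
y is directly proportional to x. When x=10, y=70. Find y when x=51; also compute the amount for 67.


Direct proportion: y/x = constant
k = 70/10 = 7.0000
y at x=51: k × 51 = 70 × 51 / 10 = 3570/10 = 357.00
y at x=67: k × 67 = 70 × 67 / 10 = 4690/10 = 469.00
= 357.00 and 469.00

357.00 and 469.00


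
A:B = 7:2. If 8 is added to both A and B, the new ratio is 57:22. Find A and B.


Let A = 7k, B = 2k.
(7k + 8) / (2k + 8) = 57/22
Cross-multiply: 22(7k + 8) = 57(2k + 8)
154k + 176 = 114k + 456
154k - 114k = 456 - 176
40k = 280
k = 280/40 = 7
A = 7×7 = 49, B = 2×7 = 14
= A = 49, B = 14

A = 49, B = 14


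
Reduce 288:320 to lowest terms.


GCD(288, 320) = 32
288/32 : 320/32
= 9:10

9:10


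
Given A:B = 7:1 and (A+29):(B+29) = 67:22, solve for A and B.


Let A = 7k, B = 1k.
(7k + 29) / (1k + 29) = 67/22
Cross-multiply: 22(7k + 29) = 67(1k + 29)
154k + 638 = 67k + 1943
154k - 67k = 1943 - 638
87k = 1305
k = 1305/87 = 15
A = 7×15 = 105, B = 1×15 = 15
= A = 105, B = 15

A = 105, B = 15


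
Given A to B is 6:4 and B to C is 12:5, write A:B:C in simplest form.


Match B: multiply A:B by 12 → 72:48
Multiply B:C by 4 → 48:20
Combined: 72:48:20
GCD = 4
= 18:12:5

18:12:5


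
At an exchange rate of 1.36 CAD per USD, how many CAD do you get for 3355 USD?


Amount × rate = 3355 × 1.36
= 4562.80 CAD

4562.80 CAD


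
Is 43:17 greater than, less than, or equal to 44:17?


43/17 = 2.5294
44/17 = 2.5882
2.5294 < 2.5882, so 43:17 is less
= less than

less than


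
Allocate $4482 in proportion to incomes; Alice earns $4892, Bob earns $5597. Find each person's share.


Total income = 4892 + 5597 = $10489
Alice: $4482 × 4892/10489 = $2090.38
Bob: $4482 × 5597/10489 = $2391.62
= Alice: $2090.38, Bob: $2391.62

Alice: $2090.38, Bob: $2391.62


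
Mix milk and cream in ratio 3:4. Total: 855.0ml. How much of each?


Total parts = 3 + 4 = 7
milk: 855.0 × 3/7 = 366.4ml
cream: 855.0 × 4/7 = 488.6ml
= 366.4ml and 488.6ml

366.4ml and 488.6ml


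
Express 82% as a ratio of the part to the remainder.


82% means 82 parts out of 100; remainder = 18
Part : remainder = 82:18
GCD = 2
= 41:9

41:9


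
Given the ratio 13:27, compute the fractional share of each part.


Total parts = 13 + 27 = 40
First part: 13/40 = 13/40
Second part: 27/40 = 27/40
= 13/40 and 27/40

13/40 and 27/40


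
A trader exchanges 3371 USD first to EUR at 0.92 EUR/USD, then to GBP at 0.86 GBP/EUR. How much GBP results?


Step 1: 3371 USD × 0.92 = 3101.32 EUR
Step 2: 3101.32 EUR × 0.86 = 2667.14 GBP
Implied rate USD→GBP = 0.92 × 0.86 = 0.7912
= 2667.14 GBP

2667.14 GBP


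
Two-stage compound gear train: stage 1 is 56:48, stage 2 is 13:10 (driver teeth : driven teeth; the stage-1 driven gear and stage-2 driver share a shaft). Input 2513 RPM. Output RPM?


Stage 1: RPM_B = RPM_A × t_A/t_B = 2513 × 56/48 = 140728/48 ≈ 2931.83
B and C share a shaft → RPM_C = RPM_B
Stage 2: RPM_D = RPM_C × t_C/t_D = RPM_A × (t_A×t_C)/(t_B×t_D)
Overall ratio = (56×13)/(48×10) = 728/480
RPM_D = 2513 × 728/480 = 1829464/480
≈ 3811.38 RPM

3811.38 RPM


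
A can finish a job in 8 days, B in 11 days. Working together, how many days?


Rate of A = 1/8 per day
Rate of B = 1/11 per day
Combined rate = 1/8 + 1/11 = 19/88 ≈ 0.2159 per day
Days = 1 / combined rate = 88/19
≈ 4.63 days

4.63 days


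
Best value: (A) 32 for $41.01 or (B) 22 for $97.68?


Deal A: $41.01/32 = $1.2816/unit
Deal B: $97.68/22 = $4.4400/unit
A is cheaper per unit
= Deal A

Deal A


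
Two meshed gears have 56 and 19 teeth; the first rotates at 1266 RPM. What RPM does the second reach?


Gear ratio = 56:19 = 56:19
RPM_B = RPM_A × (teeth_A / teeth_B)
= 1266 × (56/19)
= 3731.4 RPM

3731.4 RPM


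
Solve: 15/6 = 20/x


Cross multiply: 15 × x = 6 × 20
15x = 120
x = 120 / 15
= 8.00

8.00


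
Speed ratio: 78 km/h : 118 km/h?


Ratio = 78:118
GCD = 2
Simplified = 39:59
Time ratio (same distance) = 59:39
Speed ratio = 39:59

39:59


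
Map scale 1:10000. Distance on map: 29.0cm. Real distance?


Real distance = map distance × scale
= 29.0cm × 10000
= 290000 cm = 2900.0 m
= 2.900 km

2.900 km


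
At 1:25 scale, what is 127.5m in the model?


Model size = real / scale
= 127.5 / 25
= 5.1000 m

5.1000 m


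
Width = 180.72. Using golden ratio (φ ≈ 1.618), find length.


φ = (1 + √5) / 2 ≈ 1.618
Length = width × φ = 180.72 × 1.618 = 292.40496
≈ 292.40

292.40


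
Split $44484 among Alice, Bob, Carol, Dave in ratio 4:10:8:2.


Total parts = 4 + 10 + 8 + 2 = 24
Alice: 44484 × 4/24 = 7414.00
Bob: 44484 × 10/24 = 18535.00
Carol: 44484 × 8/24 = 14828.00
Dave: 44484 × 2/24 = 3707.00
= Alice: $7414.00, Bob: $18535.00, Carol: $14828.00, Dave: $3707.00

Alice: $7414.00, Bob: $18535.00, Carol: $14828.00, Dave: $3707.00


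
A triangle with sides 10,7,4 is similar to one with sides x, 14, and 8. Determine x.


Scale factor = 14/7 = 2
Missing side = 10 × 2
= 20.0

20.0


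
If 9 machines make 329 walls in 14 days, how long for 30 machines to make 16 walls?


Days ∝ work / workers, so d₂ = d₁ × (m₁/m₂) × (w₂/w₁)
Workers factor (inverse): 9/30 = 0.3000
Work factor (direct): 16/329 ≈ 0.0486
d₂ = 14 × 9/30 × 16/329 = (14 × 9 × 16) / (30 × 329) = 2016/9870
≈ 0.20 days

0.20 days


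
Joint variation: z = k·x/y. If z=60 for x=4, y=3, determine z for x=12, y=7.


z = k·x/y
Solve for k using the known point: k = z·y/x = 60×3/4 = 180/4 = 45.0000
Now evaluate at x=12, y=7:
z = k × 12 / 7 = (180 × 12) / (4 × 7) = 2160/28
≈ 77.1429

77.1429


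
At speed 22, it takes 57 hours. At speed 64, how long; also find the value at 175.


Inverse proportion: x × y = constant
k = 22 × 57 = 1254
At x=64: k/64 = 19.59
At x=175: k/175 = 7.17
= 19.59 and 7.17

19.59 and 7.17


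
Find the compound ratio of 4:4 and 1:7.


Compound ratio = (4×1) : (4×7)
= 4:28
GCD = 4
= 1:7

1:7


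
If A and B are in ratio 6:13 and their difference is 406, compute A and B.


Let A = 6k, B = 13k.
13k - 6k = 406
7k = 406 → k = 406/7 = 58
A = 6×58 = 348, B = 13×58 = 754
= A = 348, B = 754

A = 348, B = 754


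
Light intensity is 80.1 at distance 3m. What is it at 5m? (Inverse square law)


I₁d₁² = I₂d₂²
I₂ = I₁ × (d₁/d₂)²
= 80.1 × (3/5)²
= 80.1 × 9/25
= 720.9/25
= 28.8360

28.8360


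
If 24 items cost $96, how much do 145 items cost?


Direct proportion: y/x = constant
k = 96/24 = 4.0000
y₂ = k × 145 = 96 × 145 / 24 = 13920/24
= 580.00

580.00


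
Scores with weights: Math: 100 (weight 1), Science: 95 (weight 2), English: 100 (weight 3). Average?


Numerator = 100×1 + 95×2 + 100×3
= 100 + 190 + 300
= 590
Total weight = 6
Weighted avg = 590/6
= 98.33

98.33


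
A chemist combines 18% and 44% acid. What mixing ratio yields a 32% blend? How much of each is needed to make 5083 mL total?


Let x parts of 18% mix with y parts of 44%.
18x + 44y = 32(x + y)
18x + 44y = 32x + 32y
x(18 - 32) = y(32 - 44)
x/y = (44 - 32)/(32 - 18) = 12/14
Simplify: 6:7
Total parts = 13; one part = 5083/13 = 391.00 mL
18% solution: 6×391.00 = 2346.00 mL
44% solution: 7×391.00 = 2737.00 mL
= ratio 6:7; 2346.00 mL and 2737.00 mL

ratio 6:7; 2346.00 mL and 2737.00 mL


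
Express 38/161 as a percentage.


Percentage = (part / whole) × 100
= (38 / 161) × 100
≈ 23.60%

23.60%


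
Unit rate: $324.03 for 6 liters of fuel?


Unit rate = total / quantity
= 324.03 / 6
= $54.01 per unit

$54.01 per unit


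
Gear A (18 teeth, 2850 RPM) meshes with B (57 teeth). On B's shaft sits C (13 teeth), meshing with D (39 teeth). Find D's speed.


Stage 1: RPM_B = RPM_A × t_A/t_B = 2850 × 18/57 = 51300/57 = 900.00
B and C share a shaft → RPM_C = RPM_B
Stage 2: RPM_D = RPM_C × t_C/t_D = RPM_A × (t_A×t_C)/(t_B×t_D)
Overall ratio = (18×13)/(57×39) = 234/2223
RPM_D = 2850 × 234/2223 = 666900/2223
= 300.00 RPM

300.00 RPM


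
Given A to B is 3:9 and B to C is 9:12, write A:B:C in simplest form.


Match B: multiply A:B by 9 → 27:81
Multiply B:C by 9 → 81:108
Combined: 27:81:108
GCD = 27
= 1:3:4

1:3:4


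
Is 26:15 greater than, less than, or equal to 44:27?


26/15 = 1.7333
44/27 = 1.6296
1.7333 > 1.6296, so 26:15 is greater
= greater than

greater than


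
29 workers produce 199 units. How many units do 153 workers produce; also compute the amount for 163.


Direct proportion: y/x = constant
k = 199/29 ≈ 6.8621
y at x=153: k × 153 = 199 × 153 / 29 = 30447/29 ≈ 1049.90
y at x=163: k × 163 = 199 × 163 / 29 = 32437/29 ≈ 1118.52
= 1049.90 and 1118.52

1049.90 and 1118.52


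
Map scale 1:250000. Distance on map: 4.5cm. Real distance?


Real distance = map distance × scale
= 4.5cm × 250000
= 1125000 cm = 11250.0 m
= 11.250 km

11.250 km


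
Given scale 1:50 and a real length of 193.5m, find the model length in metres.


Model size = real / scale
= 193.5 / 50
= 3.8700 m

3.8700 m


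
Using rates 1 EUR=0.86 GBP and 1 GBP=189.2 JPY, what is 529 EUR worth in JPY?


Step 1: 529 EUR × 0.86 = 454.94 GBP
Step 2: 454.94 GBP × 189.2 = 86074.65 JPY
Implied rate EUR→JPY = 0.86 × 189.2 = 162.7120
= 86074.65 JPY

86074.65 JPY


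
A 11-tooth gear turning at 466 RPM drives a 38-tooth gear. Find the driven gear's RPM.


Gear ratio = 11:38 = 11:38
RPM_B = RPM_A × (teeth_A / teeth_B)
= 466 × (11/38)
= 134.9 RPM

134.9 RPM


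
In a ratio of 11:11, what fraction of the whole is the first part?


Total parts = 11 + 11 = 22
First part: 11/22 = 1/2
= 1/2

1/2


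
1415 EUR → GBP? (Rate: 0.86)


Amount × rate = 1415 × 0.86
= 1216.90 GBP

1216.90 GBP


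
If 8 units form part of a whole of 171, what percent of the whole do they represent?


Percentage = (part / whole) × 100
= (8 / 171) × 100
≈ 4.68%

4.68%


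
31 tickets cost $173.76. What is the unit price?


Unit rate = total / quantity
= 173.76 / 31
= $5.61 per unit

$5.61 per unit


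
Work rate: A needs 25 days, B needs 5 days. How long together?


Rate of A = 1/25 per day
Rate of B = 1/5 per day
Combined rate = 1/25 + 1/5 = 30/125 = 0.2400 per day
Days = 1 / combined rate = 125/30
≈ 4.17 days

4.17 days


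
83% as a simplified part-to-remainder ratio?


83% means 83 parts out of 100; remainder = 17
Part : remainder = 83:17
GCD = 1
= 83:17

83:17


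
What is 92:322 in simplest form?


GCD(92, 322) = 46
92/46 : 322/46
= 2:7

2:7


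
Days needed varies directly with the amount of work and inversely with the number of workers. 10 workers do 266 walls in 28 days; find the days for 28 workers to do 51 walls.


Days ∝ work / workers, so d₂ = d₁ × (m₁/m₂) × (w₂/w₁)
Workers factor (inverse): 10/28 ≈ 0.3571
Work factor (direct): 51/266 ≈ 0.1917
d₂ = 28 × 10/28 × 51/266 = (28 × 10 × 51) / (28 × 266) = 14280/7448
≈ 1.92 days

1.92 days


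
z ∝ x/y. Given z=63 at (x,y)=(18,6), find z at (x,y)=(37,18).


z = k·x/y
Solve for k using the known point: k = z·y/x = 63×6/18 = 378/18 = 21.0000
Now evaluate at x=37, y=18:
z = k × 37 / 18 = (378 × 37) / (18 × 18) = 13986/324
≈ 43.1667

43.1667


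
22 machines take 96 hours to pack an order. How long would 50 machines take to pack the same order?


Inverse proportion: x × y = constant
k = 22 × 96 = 2112
y₂ = k / 50 = 2112 / 50
= 42.24

42.24


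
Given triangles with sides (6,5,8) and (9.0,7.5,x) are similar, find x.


Scale factor = 9.0/6 = 1.5
Missing side = 8 × 1.5
= 12.0

12.0


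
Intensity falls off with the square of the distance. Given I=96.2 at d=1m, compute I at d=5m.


I₁d₁² = I₂d₂²
I₂ = I₁ × (d₁/d₂)²
= 96.2 × (1/5)²
= 96.2 × 1/25
= 96.2/25
= 3.8480

3.8480


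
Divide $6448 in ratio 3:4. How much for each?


Total parts = 3 + 4 = 7
Part 1: 6448 × 3/7 = 2763.43
Part 2: 6448 × 4/7 = 3684.57
= Part 1: $2763.43, Part 2: $3684.57

Part 1: $2763.43, Part 2: $3684.57


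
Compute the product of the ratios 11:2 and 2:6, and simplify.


Compound ratio = (11×2) : (2×6)
= 22:12
GCD = 2
= 11:6

11:6


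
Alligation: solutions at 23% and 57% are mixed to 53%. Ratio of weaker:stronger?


Let x parts of 23% mix with y parts of 57%.
23x + 57y = 53(x + y)
23x + 57y = 53x + 53y
x(23 - 53) = y(53 - 57)
x/y = (57 - 53)/(53 - 23) = 4/30
Simplify: 2:15
= 2:15

2:15


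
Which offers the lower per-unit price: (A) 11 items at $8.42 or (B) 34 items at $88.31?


Deal A: $8.42/11 = $0.7655/unit
Deal B: $88.31/34 = $2.5974/unit
A is cheaper per unit
= Deal A

Deal A


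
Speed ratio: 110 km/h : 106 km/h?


Ratio = 110:106
GCD = 2
Simplified = 55:53
Time ratio (same distance) = 53:55
Speed ratio = 55:53

55:53


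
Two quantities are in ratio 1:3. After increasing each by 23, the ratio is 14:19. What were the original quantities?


Let A = 1k, B = 3k.
(1k + 23) / (3k + 23) = 14/19
Cross-multiply: 19(1k + 23) = 14(3k + 23)
19k + 437 = 42k + 322
19k - 42k = 322 - 437
-23k = -115
k = -115/-23 = 5
A = 1×5 = 5, B = 3×5 = 15
= A = 5, B = 15

A = 5, B = 15


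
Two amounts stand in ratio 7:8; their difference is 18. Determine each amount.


Let A = 7k, B = 8k.
8k - 7k = 18
1k = 18 → k = 18/1 = 18
A = 7×18 = 126, B = 8×18 = 144
= A = 126, B = 144

A = 126, B = 144


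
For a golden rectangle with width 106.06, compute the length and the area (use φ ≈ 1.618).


φ = (1 + √5) / 2 ≈ 1.618
Length = width × φ = 106.06 × 1.618 = 171.60508
≈ 171.61
Area = width × length = 106.06 × 171.60508 = 18200.4347848 ≈ 18200.43
= Length: 171.61, Area: 18200.43

Length: 171.61, Area: 18200.43


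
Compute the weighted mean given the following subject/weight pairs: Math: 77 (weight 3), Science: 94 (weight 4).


Numerator = 77×3 + 94×4
= 231 + 376
= 607
Total weight = 7
Weighted avg = 607/7
= 86.71

86.71


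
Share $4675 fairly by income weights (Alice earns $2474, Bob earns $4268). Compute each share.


Total income = 2474 + 4268 = $6742
Alice: $4675 × 2474/6742 = $1715.51
Bob: $4675 × 4268/6742 = $2959.49
= Alice: $1715.51, Bob: $2959.49

Alice: $1715.51, Bob: $2959.49


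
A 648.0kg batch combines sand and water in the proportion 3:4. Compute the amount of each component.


Total parts = 3 + 4 = 7
sand: 648.0 × 3/7 = 277.7kg
water: 648.0 × 4/7 = 370.3kg
= 277.7kg and 370.3kg

277.7kg and 370.3kg


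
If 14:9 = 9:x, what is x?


Cross multiply: 14 × x = 9 × 9
14x = 81
x = 81 / 14
= 5.79

5.79


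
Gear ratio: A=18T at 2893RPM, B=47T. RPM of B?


Gear ratio = 18:47 = 18:47
RPM_B = RPM_A × (teeth_A / teeth_B)
= 2893 × (18/47)
= 1108.0 RPM

1108.0 RPM


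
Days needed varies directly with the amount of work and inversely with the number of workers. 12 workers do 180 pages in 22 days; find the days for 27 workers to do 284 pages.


Days ∝ work / workers, so d₂ = d₁ × (m₁/m₂) × (w₂/w₁)
Workers factor (inverse): 12/27 ≈ 0.4444
Work factor (direct): 284/180 ≈ 1.5778
d₂ = 22 × 12/27 × 284/180 = (22 × 12 × 284) / (27 × 180) = 74976/4860
≈ 15.43 days

15.43 days


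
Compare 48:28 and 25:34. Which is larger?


48/28 = 1.7143
25/34 = 0.7353
1.7143 > 0.7353, so 48:28 is greater
= 48:28

48:28


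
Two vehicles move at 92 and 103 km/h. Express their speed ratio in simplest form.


Ratio = 92:103
GCD = 1
Simplified = 92:103
Time ratio (same distance) = 103:92
Speed ratio = 92:103

92:103


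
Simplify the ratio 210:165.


GCD(210, 165) = 15
210/15 : 165/15
= 14:11

14:11


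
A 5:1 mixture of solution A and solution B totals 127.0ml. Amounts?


Total parts = 5 + 1 = 6
solution A: 127.0 × 5/6 = 105.8ml
solution B: 127.0 × 1/6 = 21.2ml
= 105.8ml and 21.2ml

105.8ml and 21.2ml


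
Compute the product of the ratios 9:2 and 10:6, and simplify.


Compound ratio = (9×10) : (2×6)
= 90:12
GCD = 6
= 15:2

15:2


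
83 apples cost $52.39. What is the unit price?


Unit rate = total / quantity
= 52.39 / 83
= $0.63 per unit

$0.63 per unit


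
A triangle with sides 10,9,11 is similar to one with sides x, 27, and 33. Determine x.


Scale factor = 27/9 = 3
Missing side = 10 × 3
= 30.0

30.0


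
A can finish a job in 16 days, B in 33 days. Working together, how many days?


Rate of A = 1/16 per day
Rate of B = 1/33 per day
Combined rate = 1/16 + 1/33 = 49/528 ≈ 0.0928 per day
Days = 1 / combined rate = 528/49
≈ 10.78 days

10.78 days


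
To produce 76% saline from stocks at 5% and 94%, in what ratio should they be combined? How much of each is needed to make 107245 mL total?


Let x parts of 5% mix with y parts of 94%.
5x + 94y = 76(x + y)
5x + 94y = 76x + 76y
x(5 - 76) = y(76 - 94)
x/y = (94 - 76)/(76 - 5) = 18/71
Simplify: 18:71
Total parts = 89; one part = 107245/89 = 1205.00 mL
5% solution: 18×1205.00 = 21690.00 mL
94% solution: 71×1205.00 = 85555.00 mL
= ratio 18:71; 21690.00 mL and 85555.00 mL

ratio 18:71; 21690.00 mL and 85555.00 mL


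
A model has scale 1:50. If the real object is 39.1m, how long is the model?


Model size = real / scale
= 39.1 / 50
= 0.7820 m

0.7820 m


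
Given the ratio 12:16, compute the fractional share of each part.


Total parts = 12 + 16 = 28
First part: 12/28 = 3/7
Second part: 16/28 = 4/7
= 3/7 and 4/7

3/7 and 4/7


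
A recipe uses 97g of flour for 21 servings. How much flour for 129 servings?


Direct proportion: y/x = constant
k = 97/21 ≈ 4.6190
y₂ = k × 129 = 97 × 129 / 21 = 12513/21
≈ 595.86

595.86


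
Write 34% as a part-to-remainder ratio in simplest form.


34% means 34 parts out of 100; remainder = 66
Part : remainder = 34:66
GCD = 2
= 17:33

17:33


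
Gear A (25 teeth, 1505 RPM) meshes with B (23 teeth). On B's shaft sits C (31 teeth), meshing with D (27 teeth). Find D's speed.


Stage 1: RPM_B = RPM_A × t_A/t_B = 1505 × 25/23 = 37625/23 ≈ 1635.87
B and C share a shaft → RPM_C = RPM_B
Stage 2: RPM_D = RPM_C × t_C/t_D = RPM_A × (t_A×t_C)/(t_B×t_D)
Overall ratio = (25×31)/(23×27) = 775/621
RPM_D = 1505 × 775/621 = 1166375/621
≈ 1878.22 RPM

1878.22 RPM


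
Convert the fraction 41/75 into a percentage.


Percentage = (part / whole) × 100
= (41 / 75) × 100
≈ 54.67%

54.67%


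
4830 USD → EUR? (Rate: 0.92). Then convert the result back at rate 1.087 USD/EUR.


Amount × rate = 4830 × 0.92 = 4443.60 EUR
Round-trip: 4443.60 × 1.087 = 4830.19 USD
= 4443.60 EUR, then 4830.19 USD

4443.60 EUR, then 4830.19 USD


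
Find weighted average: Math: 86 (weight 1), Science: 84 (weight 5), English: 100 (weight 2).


Numerator = 86×1 + 84×5 + 100×2
= 86 + 420 + 200
= 706
Total weight = 8
Weighted avg = 706/8
= 88.25

88.25


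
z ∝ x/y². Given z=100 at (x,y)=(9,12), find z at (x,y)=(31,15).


z = k·x/y²
Solve for k using the known point: k = z·y²/x = 100×144/9 = 14400/9 = 1600.0000
Now evaluate at x=31, y=15:
z = k × 31 / 225 = (14400 × 31) / (9 × 225) = 446400/2025
≈ 220.4444

220.4444


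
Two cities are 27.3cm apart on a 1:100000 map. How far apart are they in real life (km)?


Real distance = map distance × scale
= 27.3cm × 100000
= 2730000 cm = 27300.0 m
= 27.300 km

27.300 km


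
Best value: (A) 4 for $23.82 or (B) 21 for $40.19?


Deal A: $23.82/4 = $5.9550/unit
Deal B: $40.19/21 = $1.9138/unit
B is cheaper per unit
= Deal B

Deal B


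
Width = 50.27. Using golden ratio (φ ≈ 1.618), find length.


φ = (1 + √5) / 2 ≈ 1.618
Length = width × φ = 50.27 × 1.618 = 81.33686
≈ 81.34

81.34


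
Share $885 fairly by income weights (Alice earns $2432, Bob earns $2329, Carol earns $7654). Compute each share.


Total income = 2432 + 2329 + 7654 = $12415
Alice: $885 × 2432/12415 = $173.36
Bob: $885 × 2329/12415 = $166.02
Carol: $885 × 7654/12415 = $545.61
= Alice: $173.36, Bob: $166.02, Carol: $545.61

Alice: $173.36, Bob: $166.02, Carol: $545.61


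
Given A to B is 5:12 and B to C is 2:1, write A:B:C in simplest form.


Match B: multiply A:B by 2 → 10:24
Multiply B:C by 12 → 24:12
Combined: 10:24:12
GCD = 2
= 5:12:6

5:12:6


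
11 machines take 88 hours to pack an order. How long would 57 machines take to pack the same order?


Inverse proportion: x × y = constant
k = 11 × 88 = 968
y₂ = k / 57 = 968 / 57
= 16.98

16.98


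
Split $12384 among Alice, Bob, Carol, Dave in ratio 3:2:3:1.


Total parts = 3 + 2 + 3 + 1 = 9
Alice: 12384 × 3/9 = 4128.00
Bob: 12384 × 2/9 = 2752.00
Carol: 12384 × 3/9 = 4128.00
Dave: 12384 × 1/9 = 1376.00
= Alice: $4128.00, Bob: $2752.00, Carol: $4128.00, Dave: $1376.00

Alice: $4128.00, Bob: $2752.00, Carol: $4128.00, Dave: $1376.00


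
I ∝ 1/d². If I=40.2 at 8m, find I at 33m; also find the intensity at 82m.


I₁d₁² = I₂d₂²
I at 33m = 40.2 × (8/33)² = 40.2 × 64/1089 = 2572.8/1089 ≈ 2.3625
I at 82m = 40.2 × (8/82)² = 40.2 × 64/6724 = 2572.8/6724 ≈ 0.3826
= 2.3625 and 0.3826

2.3625 and 0.3826


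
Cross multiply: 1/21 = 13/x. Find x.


Cross multiply: 1 × x = 21 × 13
1x = 273
x = 273 / 1
= 273.00

273.00


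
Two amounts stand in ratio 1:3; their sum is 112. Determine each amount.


Let A = 1k, B = 3k.
1k + 3k = 112
4k = 112 → k = 112/4 = 28
A = 1×28 = 28, B = 3×28 = 84
= A = 28, B = 84

A = 28, B = 84


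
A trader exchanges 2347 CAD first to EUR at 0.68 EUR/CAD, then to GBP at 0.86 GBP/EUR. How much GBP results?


Step 1: 2347 CAD × 0.68 = 1595.96 EUR
Step 2: 1595.96 EUR × 0.86 = 1372.53 GBP
Implied rate CAD→GBP = 0.68 × 0.86 = 0.5848
= 1372.53 GBP

1372.53 GBP


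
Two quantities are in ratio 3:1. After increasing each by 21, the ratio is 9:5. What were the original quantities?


Let A = 3k, B = 1k.
(3k + 21) / (1k + 21) = 9/5
Cross-multiply: 5(3k + 21) = 9(1k + 21)
15k + 105 = 9k + 189
15k - 9k = 189 - 105
6k = 84
k = 84/6 = 14
A = 3×14 = 42, B = 1×14 = 14
= A = 42, B = 14

A = 42, B = 14


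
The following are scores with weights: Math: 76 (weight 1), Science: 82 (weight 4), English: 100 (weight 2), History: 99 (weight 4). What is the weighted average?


Numerator = 76×1 + 82×4 + 100×2 + 99×4
= 76 + 328 + 200 + 396
= 1000
Total weight = 11
Weighted avg = 1000/11
= 90.91

90.91


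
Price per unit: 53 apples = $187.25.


Unit rate = total / quantity
= 187.25 / 53
= $3.53 per unit

$3.53 per unit


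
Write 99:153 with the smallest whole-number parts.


GCD(99, 153) = 9
99/9 : 153/9
= 11:17

11:17


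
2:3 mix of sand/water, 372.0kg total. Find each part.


Total parts = 2 + 3 = 5
sand: 372.0 × 2/5 = 148.8kg
water: 372.0 × 3/5 = 223.2kg
= 148.8kg and 223.2kg

148.8kg and 223.2kg


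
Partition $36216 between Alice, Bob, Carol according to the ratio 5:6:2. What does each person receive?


Total parts = 5 + 6 + 2 = 13
Alice: 36216 × 5/13 = 13929.23
Bob: 36216 × 6/13 = 16715.08
Carol: 36216 × 2/13 = 5571.69
= Alice: $13929.23, Bob: $16715.08, Carol: $5571.69

Alice: $13929.23, Bob: $16715.08, Carol: $5571.69


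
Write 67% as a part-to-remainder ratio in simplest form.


67% means 67 parts out of 100; remainder = 33
Part : remainder = 67:33
GCD = 1
= 67:33

67:33


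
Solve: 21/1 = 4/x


Cross multiply: 21 × x = 1 × 4
21x = 4
x = 4 / 21
= 0.19

0.19


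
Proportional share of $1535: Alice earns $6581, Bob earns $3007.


Total income = 6581 + 3007 = $9588
Alice: $1535 × 6581/9588 = $1053.59
Bob: $1535 × 3007/9588 = $481.41
= Alice: $1053.59, Bob: $481.41

Alice: $1053.59, Bob: $481.41


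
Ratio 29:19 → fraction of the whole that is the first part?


Total parts = 29 + 19 = 48
First part: 29/48 = 29/48
= 29/48

29/48


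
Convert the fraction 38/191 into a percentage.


Percentage = (part / whole) × 100
= (38 / 191) × 100
≈ 19.90%

19.90%


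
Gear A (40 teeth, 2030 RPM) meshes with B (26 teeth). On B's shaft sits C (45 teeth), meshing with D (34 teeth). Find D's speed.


Stage 1: RPM_B = RPM_A × t_A/t_B = 2030 × 40/26 = 81200/26 ≈ 3123.08
B and C share a shaft → RPM_C = RPM_B
Stage 2: RPM_D = RPM_C × t_C/t_D = RPM_A × (t_A×t_C)/(t_B×t_D)
Overall ratio = (40×45)/(26×34) = 1800/884
RPM_D = 2030 × 1800/884 = 3654000/884
≈ 4133.48 RPM

4133.48 RPM


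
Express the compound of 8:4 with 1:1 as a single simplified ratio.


Compound ratio = (8×1) : (4×1)
= 8:4
GCD = 4
= 2:1

2:1


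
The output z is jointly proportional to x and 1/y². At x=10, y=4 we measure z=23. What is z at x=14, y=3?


z = k·x/y²
Solve for k using the known point: k = z·y²/x = 23×16/10 = 368/10 = 36.8000
Now evaluate at x=14, y=3:
z = k × 14 / 9 = (368 × 14) / (10 × 9) = 5152/90
≈ 57.2444

57.2444


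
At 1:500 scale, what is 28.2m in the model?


Model size = real / scale
= 28.2 / 500
= 0.0564 m

0.0564 m


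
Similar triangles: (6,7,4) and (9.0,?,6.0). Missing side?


Scale factor = 9.0/6 = 1.5
Missing side = 7 × 1.5
= 10.5

10.5


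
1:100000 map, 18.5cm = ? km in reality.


Real distance = map distance × scale
= 18.5cm × 100000
= 1850000 cm = 18500.0 m
= 18.500 km

18.500 km


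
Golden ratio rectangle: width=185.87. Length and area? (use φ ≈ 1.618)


φ = (1 + √5) / 2 ≈ 1.618
Length = width × φ = 185.87 × 1.618 = 300.73766
≈ 300.74
Area = width × length = 185.87 × 300.73766 = 55898.1088642 ≈ 55898.11
= Length: 300.74, Area: 55898.11

Length: 300.74, Area: 55898.11


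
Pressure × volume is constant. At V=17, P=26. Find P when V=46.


Inverse proportion: x × y = constant
k = 17 × 26 = 442
y₂ = k / 46 = 442 / 46
= 9.61

9.61


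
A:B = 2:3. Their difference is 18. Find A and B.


Let A = 2k, B = 3k.
3k - 2k = 18
1k = 18 → k = 18/1 = 18
A = 2×18 = 36, B = 3×18 = 54
= A = 36, B = 54

A = 36, B = 54


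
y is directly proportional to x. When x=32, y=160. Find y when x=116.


Direct proportion: y/x = constant
k = 160/32 = 5.0000
y₂ = k × 116 = 160 × 116 / 32 = 18560/32
= 580.00

580.00


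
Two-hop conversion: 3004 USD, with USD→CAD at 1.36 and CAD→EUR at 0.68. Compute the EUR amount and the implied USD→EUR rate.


Step 1: 3004 USD × 1.36 = 4085.44 CAD
Step 2: 4085.44 CAD × 0.68 = 2778.10 EUR
Implied rate USD→EUR = 1.36 × 0.68 = 0.9248
= 2778.10 EUR; implied rate 0.9248 EUR/USD

2778.10 EUR; implied rate 0.9248 EUR/USD


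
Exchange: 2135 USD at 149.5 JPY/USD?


Amount × rate = 2135 × 149.5
= 319182.50 JPY

319182.50 JPY


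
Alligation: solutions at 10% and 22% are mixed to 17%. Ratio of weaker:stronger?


Let x parts of 10% mix with y parts of 22%.
10x + 22y = 17(x + y)
10x + 22y = 17x + 17y
x(10 - 17) = y(17 - 22)
x/y = (22 - 17)/(17 - 10) = 5/7
Simplify: 5:7
= 5:7

5:7


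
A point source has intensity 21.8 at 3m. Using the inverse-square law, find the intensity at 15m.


I₁d₁² = I₂d₂²
I₂ = I₁ × (d₁/d₂)²
= 21.8 × (3/15)²
= 21.8 × 9/225
= 196.2/225
= 0.8720

0.8720


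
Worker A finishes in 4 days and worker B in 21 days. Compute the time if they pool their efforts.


Rate of A = 1/4 per day
Rate of B = 1/21 per day
Combined rate = 1/4 + 1/21 = 25/84 ≈ 0.2976 per day
Days = 1 / combined rate = 84/25
= 3.36 days

3.36 days


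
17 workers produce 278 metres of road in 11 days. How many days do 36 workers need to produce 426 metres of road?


Days ∝ work / workers, so d₂ = d₁ × (m₁/m₂) × (w₂/w₁)
Workers factor (inverse): 17/36 ≈ 0.4722
Work factor (direct): 426/278 ≈ 1.5324
d₂ = 11 × 17/36 × 426/278 = (11 × 17 × 426) / (36 × 278) = 79662/10008
≈ 7.96 days

7.96 days


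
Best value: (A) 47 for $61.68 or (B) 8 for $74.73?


Deal A: $61.68/47 = $1.3123/unit
Deal B: $74.73/8 = $9.3413/unit
A is cheaper per unit
= Deal A

Deal A


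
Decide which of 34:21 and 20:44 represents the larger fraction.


34/21 = 1.6190
20/44 = 0.4545
1.6190 > 0.4545, so 34:21 is greater
= 34:21

34:21


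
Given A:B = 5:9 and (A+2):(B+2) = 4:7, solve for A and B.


Let A = 5k, B = 9k.
(5k + 2) / (9k + 2) = 4/7
Cross-multiply: 7(5k + 2) = 4(9k + 2)
35k + 14 = 36k + 8
35k - 36k = 8 - 14
-1k = -6
k = -6/-1 = 6
A = 5×6 = 30, B = 9×6 = 54
= A = 30, B = 54

A = 30, B = 54


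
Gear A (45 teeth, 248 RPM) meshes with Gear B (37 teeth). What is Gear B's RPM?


Gear ratio = 45:37 = 45:37
RPM_B = RPM_A × (teeth_A / teeth_B)
= 248 × (45/37)
= 301.6 RPM

301.6 RPM


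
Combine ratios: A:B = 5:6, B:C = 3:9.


Match B: multiply A:B by 3 → 15:18
Multiply B:C by 6 → 18:54
Combined: 15:18:54
GCD = 3
= 5:6:18

5:6:18


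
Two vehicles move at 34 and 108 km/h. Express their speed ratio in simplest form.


Ratio = 34:108
GCD = 2
Simplified = 17:54
Time ratio (same distance) = 54:17
Speed ratio = 17:54

17:54


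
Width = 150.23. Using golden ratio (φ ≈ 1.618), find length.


φ = (1 + √5) / 2 ≈ 1.618
Length = width × φ = 150.23 × 1.618 = 243.07214
≈ 243.07

243.07


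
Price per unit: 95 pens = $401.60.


Unit rate = total / quantity
= 401.60 / 95
= $4.23 per unit

$4.23 per unit


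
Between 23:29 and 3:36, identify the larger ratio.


23/29 = 0.7931
3/36 = 0.0833
0.7931 > 0.0833, so 23:29 is greater
= 23:29

23:29


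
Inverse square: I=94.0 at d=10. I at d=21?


I₁d₁² = I₂d₂²
I₂ = I₁ × (d₁/d₂)²
= 94.0 × (10/21)²
= 94.0 × 100/441
= 9400/441
≈ 21.3152

21.3152
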